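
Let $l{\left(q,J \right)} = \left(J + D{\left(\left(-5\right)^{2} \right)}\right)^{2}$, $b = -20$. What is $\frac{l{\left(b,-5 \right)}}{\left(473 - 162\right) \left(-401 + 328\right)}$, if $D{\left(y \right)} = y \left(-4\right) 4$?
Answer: $- \frac{164025}{22703} \approx -7.2248$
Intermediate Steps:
$D{\left(y \right)} = - 16 y$ ($D{\left(y \right)} = - 4 y 4 = - 16 y$)
$l{\left(q,J \right)} = \left(-400 + J\right)^{2}$ ($l{\left(q,J \right)} = \left(J - 16 \left(-5\right)^{2}\right)^{2} = \left(J - 400\right)^{2} = \left(-400 + J\right)^{2}$)
$\frac{l{\left(b,-5 \right)}}{\left(473 - 162\right) \left(-401 + 328\right)} = \frac{\left(-400 - 5\right)^{2}}{\left(473 - 162\right) \left(-401 + 328\right)} = \frac{\left(-405\right)^{2}}{311 \left(-73\right)} = \frac{164025}{-22703} = 164025 \left(- \frac{1}{22703}\right) = - \frac{164025}{22703}$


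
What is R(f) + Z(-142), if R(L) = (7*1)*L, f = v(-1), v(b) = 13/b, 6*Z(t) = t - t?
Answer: -91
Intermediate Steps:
Z(t) = 0 (Z(t) = (t - t)/6 = (⅙)*0 = 0)
f = -13 (f = 13/(-1) = 13*(-1) = -13)
R(L) = 7*L
R(f) + Z(-142) = 7*(-13) + 0 = -91 + 0 = -91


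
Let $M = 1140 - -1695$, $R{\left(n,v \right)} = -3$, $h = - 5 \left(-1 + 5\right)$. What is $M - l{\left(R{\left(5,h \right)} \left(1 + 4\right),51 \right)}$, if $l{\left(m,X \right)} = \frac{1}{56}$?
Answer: $\frac{158759}{56} \approx 2835.0$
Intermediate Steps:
$h = -20$ ($h = \left(-5\right) 4 = -20$)
$M = 2835$ ($M = 1140 + 1695 = 2835$)
$l{\left(m,X \right)} = \frac{1}{56}$
$M - l{\left(R{\left(5,h \right)} \left(1 + 4\right),51 \right)} = 2835 - \frac{1}{56} = \frac{158759}{56}$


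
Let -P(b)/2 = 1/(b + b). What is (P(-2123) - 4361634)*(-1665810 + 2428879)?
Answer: -7065827395182689/2123 ≈ -3.3282e+12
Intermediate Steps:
P(b) = -1/b (P(b) = -2/(b + b) = -2*1/(2*b) = -1/b)
(P(-2123) - 4361634)*(-1665810 + 2428879) = (-1/(-2123) - 4361634)*(-1665810 + 2428879) = (-1*(-1/2123) - 4361634)*763069 = (1/2123 - 4361634)*763069 = -9259748981/2123*763069 = -7065827395182689/2123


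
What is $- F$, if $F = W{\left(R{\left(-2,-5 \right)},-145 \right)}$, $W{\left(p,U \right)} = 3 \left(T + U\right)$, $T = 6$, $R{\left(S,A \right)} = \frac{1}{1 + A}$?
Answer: $417$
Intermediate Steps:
$W{\left(p,U \right)} = 18 + 3 U$ ($W{\left(p,U \right)} = 3 \left(6 + U\right) = 18 + 3 U$)
$F = -417$ ($F = 18 + 3 \left(-145\right) = 18 - 435 = -417$)
$- F = \left(-1\right) \left(-417\right) = 417$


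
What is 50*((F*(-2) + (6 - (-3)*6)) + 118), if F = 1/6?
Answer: 21250/3 ≈ 7083.3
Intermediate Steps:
F = 1/6 ≈ 0.16667
50*((F*(-2) + (6 - (-3)*6)) + 118) = 50*(((1/6)*(-2) + (6 - (-3)*6)) + 118) = 50*((-1/3 + (6 - 1*(-18))) + 118) = 50*((-1/3 + (6 + 18)) + 118) = 50*((-1/3 + 24) + 118) = 50*(71/3 + 118) = 50*(425/3) = 21250/3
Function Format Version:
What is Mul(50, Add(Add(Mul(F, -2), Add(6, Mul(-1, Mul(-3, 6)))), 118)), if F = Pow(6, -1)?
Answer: Rational(21250, 3) ≈ 7083.3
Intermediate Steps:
F = Rational(1, 6) ≈ 0.16667
Mul(50, Add(Add(Mul(F, -2), Add(6, Mul(-1, Mul(-3, 6)))), 118)) = Mul(50, Add(Add(Mul(Rational(1, 6), -2), Add(6, Mul(-1, Mul(-3, 6)))), 118)) = Mul(50, Add(Add(Rational(-1, 3), Add(6, Mul(-1, -18))), 118)) = Mul(50, Add(Add(Rational(-1, 3), Add(6, 18)), 118)) = Mul(50, Add(Add(Rational(-1, 3), 24), 118)) = Mul(50, Add(Rational(71, 3), 118)) = Mul(50, Rational(425, 3)) = Rational(21250, 3)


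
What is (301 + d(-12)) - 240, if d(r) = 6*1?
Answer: 67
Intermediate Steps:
d(r) = 6
(301 + d(-12)) - 240 = (301 + 6) - 240 = 307 - 240 = 67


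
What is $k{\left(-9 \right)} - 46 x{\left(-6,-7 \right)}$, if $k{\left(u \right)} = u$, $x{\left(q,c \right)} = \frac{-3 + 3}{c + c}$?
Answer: $-9$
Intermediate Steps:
$x{\left(q,c \right)} = 0$ ($x{\left(q,c \right)} = \frac{0}{2 c} = 0 \frac{1}{2 c} = 0$)
$k{\left(-9 \right)} - 46 x{\left(-6,-7 \right)} = -9 - 0 = -9 + 0 = -9$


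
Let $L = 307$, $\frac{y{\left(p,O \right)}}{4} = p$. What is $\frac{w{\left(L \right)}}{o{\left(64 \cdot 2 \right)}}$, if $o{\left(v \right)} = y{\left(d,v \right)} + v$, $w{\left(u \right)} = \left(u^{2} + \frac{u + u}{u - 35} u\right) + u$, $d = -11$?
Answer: $\frac{4317955}{3808} \approx 1133.9$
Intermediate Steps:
$y{\left(p,O \right)} = 4 p$
$w{\left(u \right)} = u + u^{2} + \frac{2 u^{2}}{-35 + u}$ ($w{\left(u \right)} = \left(u^{2} + \frac{2 u}{-35 + u} u\right) + u = \left(u^{2} + \frac{2 u^{2}}{-35 + u}\right) + u = u + u^{2} + \frac{2 u^{2}}{-35 + u}$)
$o{\left(v \right)} = -44 + v$ ($o{\left(v \right)} = 4 \left(-11\right) + v = -44 + v$)
$\frac{w{\left(L \right)}}{o{\left(64 \cdot 2 \right)}} = \frac{307 \frac{1}{-35 + 307} \left(-35 + 307^{2} - 9824\right)}{-44 + 64 \cdot 2} = \frac{307 \cdot \frac{1}{272} \left(-35 + 94249 - 9824\right)}{-44 + 128} = \frac{307 \cdot \frac{1}{272} \cdot 84390}{84} = \frac{12953865}{136} \cdot \frac{1}{84} = \frac{4317955}{3808}$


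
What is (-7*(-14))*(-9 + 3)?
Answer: -588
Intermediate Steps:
(-7*(-14))*(-9 + 3) = 98*(-6) = -588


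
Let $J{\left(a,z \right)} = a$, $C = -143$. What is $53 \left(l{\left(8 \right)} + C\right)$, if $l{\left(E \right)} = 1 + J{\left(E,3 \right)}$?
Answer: $-7102$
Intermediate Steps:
$l{\left(E \right)} = 1 + E$
$53 \left(l{\left(8 \right)} + C\right) = 53 \left(\left(1 + 8\right) - 143\right) = 53 \left(9 - 143\right) = 53 \left(-134\right) = -7102$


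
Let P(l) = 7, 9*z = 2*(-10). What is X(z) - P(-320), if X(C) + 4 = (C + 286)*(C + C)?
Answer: -103051/81 ≈ -1272.2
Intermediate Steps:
z = -20/9 (z = (2*(-10))/9 = (⅑)*(-20) = -20/9 ≈ -2.2222)
X(C) = -4 + 2*C*(286 + C) (X(C) = -4 + (C + 286)*(C + C) = -4 + (286 + C)*(2*C) = -4 + 2*C*(286 + C))
X(z) - P(-320) = (-4 + 2*(-20/9)² + 572*(-20/9)) - 1*7 = (-4 + 2*(400/81) - 11440/9) - 7 = (-4 + 800/81 - 11440/9) - 7 = -102484/81 - 7 = -103051/81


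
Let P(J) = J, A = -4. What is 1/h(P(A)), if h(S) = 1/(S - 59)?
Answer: -63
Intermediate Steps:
h(S) = 1/(-59 + S)
1/h(P(A)) = 1/(1/(-59 - 4)) = 1/(1/(-63)) = 1/(-1/63) = -63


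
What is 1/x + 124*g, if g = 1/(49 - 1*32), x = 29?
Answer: 3613/493 ≈ 7.3286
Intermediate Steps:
g = 1/17 (g = 1/(49 - 32) = 1/17 ≈ 0.058824)
1/x + 124*g = 1/29 + 124*(1/17) = 1/29 + 124/17 = 3613/493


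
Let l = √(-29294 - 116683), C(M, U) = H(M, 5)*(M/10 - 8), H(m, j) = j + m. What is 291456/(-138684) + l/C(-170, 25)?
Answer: -24288/11557 + I*√145977/4125 ≈ -2.1016 + 0.092623*I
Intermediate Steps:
C(M, U) = (-8 + M/10)*(5 + M) (C(M, U) = (5 + M)*(M/10 - 8) = (5 + M)*(-8 + M/10) = (-8 + M/10)*(5 + M))
l = I*√145977 (l = √(-145977) = I*√145977 ≈ 382.07*I)
291456/(-138684) + l/C(-170, 25) = 291456/(-138684) + (I*√145977)/(((-80 - 170)*(5 - 170)/10)) = 291456*(-1/138684) + (I*√145977)/(((⅒)*(-250)*(-165))) = -24288/11557 + (I*√145977)/4125 = -24288/11557 + (I*√145977)*(1/4125) = -24288/11557 + I*√145977/4125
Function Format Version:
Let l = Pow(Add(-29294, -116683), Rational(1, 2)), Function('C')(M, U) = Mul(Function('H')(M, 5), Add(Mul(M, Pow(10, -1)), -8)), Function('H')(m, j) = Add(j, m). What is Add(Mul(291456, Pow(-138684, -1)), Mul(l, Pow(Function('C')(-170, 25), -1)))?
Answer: Add(Rational(-24288, 11557), Mul(Rational(1, 4125), I, Pow(145977, Rational(1, 2)))) ≈ Add(-2.1016, Mul(0.092623, I))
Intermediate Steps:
Function('C')(M, U) = Mul(Add(-8, Mul(Rational(1, 10), M)), Add(5, M)) (Function('C')(M, U) = Mul(Add(5, M), Add(Mul(M, Pow(10, -1)), -8)) = Mul(Add(5, M), Add(Mul(M, Rational(1, 10)), -8)) = Mul(Add(5, M), Add(Mul(Rational(1, 10), M), -8)) = Mul(Add(5, M), Add(-8, Mul(Rational(1, 10), M))) = Mul(Add(-8, Mul(Rational(1, 10), M)), Add(5, M)))
l = Mul(I, Pow(145977, Rational(1, 2))) (l = Pow(-145977, Rational(1, 2)) = Mul(I, Pow(145977, Rational(1, 2))) ≈ Mul(382.07, I))
Add(Mul(291456, Pow(-138684, -1)), Mul(l, Pow(Function('C')(-170, 25), -1))) = Add(Mul(291456, Pow(-138684, -1)), Mul(Mul(I, Pow(145977, Rational(1, 2))), Pow(Mul(Rational(1, 10), Add(-80, -170), Add(5, -170)), -1))) = Add(Mul(291456, Rational(-1, 138684)), Mul(Mul(I, Pow(145977, Rational(1, 2))), Pow(Mul(Rational(1, 10), -250, -165), -1))) = Add(Rational(-24288, 11557), Mul(Mul(I, Pow(145977, Rational(1, 2))), Pow(4125, -1))) = Add(Rational(-24288, 11557), Mul(Mul(I, Pow(145977, Rational(1, 2))), Rational(1, 4125))) = Add(Rational(-24288, 11557), Mul(Rational(1, 4125), I, Pow(145977, Rational(1, 2))))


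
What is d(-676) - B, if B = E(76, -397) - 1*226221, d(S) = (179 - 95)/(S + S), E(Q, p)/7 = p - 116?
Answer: 77676435/338 ≈ 2.2981e+5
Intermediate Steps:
E(Q, p) = -812 + 7*p (E(Q, p) = 7*(p - 116) = 7*(-116 + p) = -812 + 7*p)
d(S) = 42/S (d(S) = 84/((2*S)) = 84*(1/(2*S)) = 42/S)
B = -229812 (B = (-812 + 7*(-397)) - 1*226221 = (-812 - 2779) - 226221 = -3591 - 226221 = -229812)
d(-676) - B = 42/(-676) - 1*(-229812) = 42*(-1/676) + 229812 = -21/338 + 229812 = 77676435/338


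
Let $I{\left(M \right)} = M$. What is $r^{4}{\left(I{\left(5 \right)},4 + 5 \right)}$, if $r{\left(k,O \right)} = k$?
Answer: $625$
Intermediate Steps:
$r^{4}{\left(I{\left(5 \right)},4 + 5 \right)} = 5^{4} = 625$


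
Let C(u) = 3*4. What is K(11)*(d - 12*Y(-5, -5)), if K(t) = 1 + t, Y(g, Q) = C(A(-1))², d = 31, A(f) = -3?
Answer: -20364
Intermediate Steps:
C(u) = 12
Y(g, Q) = 144 (Y(g, Q) = 12² = 144)
K(11)*(d - 12*Y(-5, -5)) = (1 + 11)*(31 - 12*144) = 12*(31 - 1728) = 12*(-1697) = -20364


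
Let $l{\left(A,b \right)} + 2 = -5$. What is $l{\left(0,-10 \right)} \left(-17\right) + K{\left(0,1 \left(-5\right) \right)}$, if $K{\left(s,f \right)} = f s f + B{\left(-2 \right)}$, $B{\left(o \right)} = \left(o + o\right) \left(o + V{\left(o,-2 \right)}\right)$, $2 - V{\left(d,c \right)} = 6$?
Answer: $143$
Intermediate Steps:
$V{\left(d,c \right)} = -4$ ($V{\left(d,c \right)} = 2 - 6 = -4$)
$l{\left(A,b \right)} = -7$ ($l{\left(A,b \right)} = -2 - 5 = -7$)
$B{\left(o \right)} = 2 o \left(-4 + o\right)$ ($B{\left(o \right)} = \left(o + o\right) \left(o - 4\right) = 2 o \left(-4 + o\right)$)
$K{\left(s,f \right)} = 24 + s f^{2}$ ($K{\left(s,f \right)} = f s f + 2 \left(-2\right) \left(-4 - 2\right) = s f^{2} + 2 \left(-2\right) \left(-6\right) = s f^{2} + 24 = 24 + s f^{2}$)
$l{\left(0,-10 \right)} \left(-17\right) + K{\left(0,1 \left(-5\right) \right)} = \left(-7\right) \left(-17\right) + \left(24 + 0 \left(1 \left(-5\right)\right)^{2}\right) = 119 + \left(24 + 0 \left(-5\right)^{2}\right) = 119 + \left(24 + 0 \cdot 25\right) = 119 + \left(24 + 0\right) = 119 + 24 = 143$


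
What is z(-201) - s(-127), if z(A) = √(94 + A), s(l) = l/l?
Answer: -1 + I*√107 ≈ -1.0 + 10.344*I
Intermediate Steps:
s(l) = 1
z(-201) - s(-127) = √(94 - 201) - 1*1 = √(-107) - 1 = I*√107 - 1 = -1 + I*√107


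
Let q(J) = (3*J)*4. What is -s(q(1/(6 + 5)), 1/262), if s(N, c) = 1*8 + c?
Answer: -2097/262 ≈ -8.0038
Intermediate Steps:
q(J) = 12*J
s(N, c) = 8 + c
-s(q(1/(6 + 5)), 1/262) = -(8 + 1/262) = -1*2097/262 = -2097/262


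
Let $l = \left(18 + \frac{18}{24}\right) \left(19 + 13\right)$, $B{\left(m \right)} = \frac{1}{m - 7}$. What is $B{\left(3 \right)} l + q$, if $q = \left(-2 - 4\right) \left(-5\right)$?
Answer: $-120$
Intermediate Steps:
$B{\left(m \right)} = \frac{1}{-7 + m}$
$q = 30$ ($q = \left(-6\right) \left(-5\right) = 30$)
$l = 600$ ($l = \left(18 + 18 \cdot \frac{1}{24}\right) 32 = \left(18 + \frac{3}{4}\right) 32 = \frac{75}{4} \cdot 32 = 600$)
$B{\left(3 \right)} l + q = \frac{1}{-7 + 3} \cdot 600 + 30 = \frac{1}{-4} \cdot 600 + 30 = \left(- \frac{1}{4}\right) 600 + 30 = -150 + 30 = -120$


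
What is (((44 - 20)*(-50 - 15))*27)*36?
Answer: -1516320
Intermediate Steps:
(((44 - 20)*(-50 - 15))*27)*36 = ((24*(-65))*27)*36 = -1560*27*36 = -42120*36 = -1516320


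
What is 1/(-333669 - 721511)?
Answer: -1/1055180 ≈ -9.4771e-7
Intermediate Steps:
1/(-333669 - 721511) = 1/(-1055180) = -1/1055180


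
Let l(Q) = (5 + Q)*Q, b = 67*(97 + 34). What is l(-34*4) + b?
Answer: 26593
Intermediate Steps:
b = 8777 (b = 67*131 = 8777)
l(Q) = Q*(5 + Q)
l(-34*4) + b = (-34*4)*(5 - 34*4) + 8777 = -136*(5 - 136) + 8777 = -136*(-131) + 8777 = 17816 + 8777 = 26593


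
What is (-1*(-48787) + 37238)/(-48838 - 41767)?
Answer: -17205/18121 ≈ -0.94945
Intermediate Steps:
(-1*(-48787) + 37238)/(-48838 - 41767) = (48787 + 37238)/(-90605) = 86025*(-1/90605) = -17205/18121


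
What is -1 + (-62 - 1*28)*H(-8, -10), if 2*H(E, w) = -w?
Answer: -451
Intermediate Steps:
H(E, w) = -w/2 (H(E, w) = (-w)/2 = -w/2)
-1 + (-62 - 1*28)*H(-8, -10) = -1 + (-62 - 1*28)*(-½*(-10)) = -1 + (-62 - 28)*5 = -1 - 90*5 = -1 - 450 = -451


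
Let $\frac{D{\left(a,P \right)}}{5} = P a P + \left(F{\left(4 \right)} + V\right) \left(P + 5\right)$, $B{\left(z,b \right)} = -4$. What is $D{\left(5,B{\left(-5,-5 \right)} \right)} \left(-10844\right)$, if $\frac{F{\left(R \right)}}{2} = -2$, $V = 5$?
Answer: $-4391820$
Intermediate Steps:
$F{\left(R \right)} = -4$ ($F{\left(R \right)} = 2 \left(-2\right) = -4$)
$D{\left(a,P \right)} = 25 + 5 P + 5 a P^{2}$ ($D{\left(a,P \right)} = 5 \left(P a P + \left(-4 + 5\right) \left(P + 5\right)\right) = 5 \left(a P^{2} + 1 \left(5 + P\right)\right) = 5 \left(a P^{2} + \left(5 + P\right)\right) = 5 \left(5 + P + a P^{2}\right) = 25 + 5 P + 5 a P^{2}$)
$D{\left(5,B{\left(-5,-5 \right)} \right)} \left(-10844\right) = \left(25 + 5 \left(-4\right) + 5 \cdot 5 \left(-4\right)^{2}\right) \left(-10844\right) = \left(25 - 20 + 5 \cdot 5 \cdot 16\right) \left(-10844\right) = \left(25 - 20 + 400\right) \left(-10844\right) = 405 \left(-10844\right) = -4391820$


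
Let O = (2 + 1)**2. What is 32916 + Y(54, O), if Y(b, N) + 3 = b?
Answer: 32967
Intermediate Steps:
O = 9 (O = 3**2 = 9)
Y(b, N) = -3 + b
32916 + Y(54, O) = 32916 + (-3 + 54) = 32916 + 51 = 32967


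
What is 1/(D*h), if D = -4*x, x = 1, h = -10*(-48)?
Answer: -1/1920 ≈ -0.00052083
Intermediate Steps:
h = 480
D = -4 (D = -4*1 = -4)
1/(D*h) = 1/(-4*480) = 1/(-1920) = -1/1920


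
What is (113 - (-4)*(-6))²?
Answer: 7921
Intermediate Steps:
(113 - (-4)*(-6))² = (113 - 4*6)² = (113 - 24)² = 89² = 7921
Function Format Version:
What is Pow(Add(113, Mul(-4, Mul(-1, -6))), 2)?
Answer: 7921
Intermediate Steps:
Pow(Add(113, Mul(-4, Mul(-1, -6))), 2) = Pow(Add(113, Mul(-4, 6)), 2) = Pow(Add(113, -24), 2) = Pow(89, 2) = 7921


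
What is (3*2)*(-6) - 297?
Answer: -333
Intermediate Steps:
(3*2)*(-6) - 297 = 6*(-6) - 297 = -36 - 297 = -333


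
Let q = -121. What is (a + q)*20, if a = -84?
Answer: -4100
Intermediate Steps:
(a + q)*20 = (-84 - 121)*20 = -205*20 = -4100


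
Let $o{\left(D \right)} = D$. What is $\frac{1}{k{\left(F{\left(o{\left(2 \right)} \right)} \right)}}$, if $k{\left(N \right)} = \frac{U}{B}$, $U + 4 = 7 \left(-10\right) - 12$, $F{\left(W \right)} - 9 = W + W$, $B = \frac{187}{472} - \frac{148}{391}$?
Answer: $- \frac{3261}{15871472} \approx -0.00020546$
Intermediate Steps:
$B = \frac{3261}{184552}$ ($B = 187 \cdot \frac{1}{472} - \frac{148}{391} = \frac{187}{472} - \frac{148}{391} = \frac{3261}{184552} \approx 0.01767$)
$F{\left(W \right)} = 9 + 2 W$ ($F{\left(W \right)} = 9 + \left(W + W\right) = 9 + 2 W$)
$U = -86$ ($U = -4 + \left(7 \left(-10\right) - 12\right) = -4 - 82 = -86$)
$k{\left(N \right)} = - \frac{15871472}{3261}$ ($k{\left(N \right)} = - \frac{86}{\frac{3261}{184552}} = \left(-86\right) \frac{184552}{3261} = - \frac{15871472}{3261}$)
$\frac{1}{k{\left(F{\left(o{\left(2 \right)} \right)} \right)}} = \frac{1}{- \frac{15871472}{3261}} = - \frac{3261}{15871472}$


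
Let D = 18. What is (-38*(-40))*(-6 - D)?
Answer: -36480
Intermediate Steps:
(-38*(-40))*(-6 - D) = (-38*(-40))*(-6 - 1*18) = 1520*(-6 - 18) = 1520*(-24) = -36480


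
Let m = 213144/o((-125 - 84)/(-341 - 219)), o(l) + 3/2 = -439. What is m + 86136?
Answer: 75459528/881 ≈ 85652.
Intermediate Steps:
o(l) = -881/2 (o(l) = -3/2 - 439 = -881/2)
m = -426288/881 (m = 213144/(-881/2) = 213144*(-2/881) = -426288/881 ≈ -483.87)
m + 86136 = -426288/881 + 86136 = 75459528/881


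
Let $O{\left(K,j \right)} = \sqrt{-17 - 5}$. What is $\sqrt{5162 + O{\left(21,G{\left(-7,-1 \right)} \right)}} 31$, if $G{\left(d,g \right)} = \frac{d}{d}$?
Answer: $31 \sqrt{5162 + i \sqrt{22}} \approx 2227.3 + 1.0119 i$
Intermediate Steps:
$G{\left(d,g \right)} = 1$
$O{\left(K,j \right)} = i \sqrt{22}$ ($O{\left(K,j \right)} = \sqrt{-22} = i \sqrt{22}$)
$\sqrt{5162 + O{\left(21,G{\left(-7,-1 \right)} \right)}} 31 = \sqrt{5162 + i \sqrt{22}} \cdot 31 = 31 \sqrt{5162 + i \sqrt{22}}$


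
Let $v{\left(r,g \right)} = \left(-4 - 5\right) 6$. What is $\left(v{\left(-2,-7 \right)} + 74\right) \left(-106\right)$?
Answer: $-2120$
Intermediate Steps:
$v{\left(r,g \right)} = -54$ ($v{\left(r,g \right)} = \left(-4 - 5\right) 6 = \left(-9\right) 6 = -54$)
$\left(v{\left(-2,-7 \right)} + 74\right) \left(-106\right) = \left(-54 + 74\right) \left(-106\right) = 20 \left(-106\right) = -2120$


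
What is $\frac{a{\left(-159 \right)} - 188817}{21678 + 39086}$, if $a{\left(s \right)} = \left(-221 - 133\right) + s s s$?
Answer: $- \frac{2104425}{30382} \approx -69.266$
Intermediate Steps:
$a{\left(s \right)} = -354 + s^{3}$ ($a{\left(s \right)} = -354 + s^{2} s = -354 + s^{3}$)
$\frac{a{\left(-159 \right)} - 188817}{21678 + 39086} = \frac{\left(-354 + \left(-159\right)^{3}\right) - 188817}{21678 + 39086} = \frac{\left(-354 - 4019679\right) - 188817}{60764} = \left(-4020033 - 188817\right) \frac{1}{60764} = \left(-4208850\right) \frac{1}{60764} = - \frac{2104425}{30382}$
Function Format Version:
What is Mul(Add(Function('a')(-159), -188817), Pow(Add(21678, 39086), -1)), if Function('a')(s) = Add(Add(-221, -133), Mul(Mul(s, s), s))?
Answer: Rational(-2104425, 30382) ≈ -69.266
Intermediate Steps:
Function('a')(s) = Add(-354, Pow(s, 3)) (Function('a')(s) = Add(-354, Mul(Pow(s, 2), s)) = Add(-354, Pow(s, 3)))
Mul(Add(Function('a')(-159), -188817), Pow(Add(21678, 39086), -1)) = Mul(Add(Add(-354, Pow(-159, 3)), -188817), Pow(Add(21678, 39086), -1)) = Mul(Add(Add(-354, -4019679), -188817), Pow(60764, -1)) = Mul(Add(-4020033, -188817), Rational(1, 60764)) = Mul(-4208850, Rational(1, 60764)) = Rational(-2104425, 30382)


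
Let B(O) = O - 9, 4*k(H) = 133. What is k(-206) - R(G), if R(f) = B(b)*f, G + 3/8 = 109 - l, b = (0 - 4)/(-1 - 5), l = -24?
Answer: 27323/24 ≈ 1138.5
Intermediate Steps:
k(H) = 133/4 (k(H) = (¼)*133 = 133/4)
b = ⅔ (b = -4/(-6) = -4*(-⅙) = ⅔ ≈ 0.66667)
G = 1061/8 (G = -3/8 + (109 - 1*(-24)) = -3/8 + (109 + 24) = -3/8 + 133 = 1061/8 ≈ 132.63)
B(O) = -9 + O
R(f) = -25*f/3 (R(f) = (-9 + ⅔)*f = -25*f/3)
k(-206) - R(G) = 133/4 - (-25)*1061/(3*8) = 133/4 - 1*(-26525/24) = 133/4 + 26525/24 = 27323/24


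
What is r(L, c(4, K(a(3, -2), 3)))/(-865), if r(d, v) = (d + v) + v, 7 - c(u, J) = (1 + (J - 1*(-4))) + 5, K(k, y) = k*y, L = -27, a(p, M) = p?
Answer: 51/865 ≈ 0.058960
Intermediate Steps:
c(u, J) = -3 - J (c(u, J) = 7 - ((1 + (J - 1*(-4))) + 5) = 7 - ((1 + (J + 4)) + 5) = 7 - ((1 + (4 + J)) + 5) = 7 - ((5 + J) + 5) = 7 - (10 + J) = 7 + (-10 - J) = -3 - J)
r(d, v) = d + 2*v
r(L, c(4, K(a(3, -2), 3)))/(-865) = (-27 + 2*(-3 - 3*3))/(-865) = (-27 + 2*(-3 - 1*9))*(-1/865) = (-27 + 2*(-3 - 9))*(-1/865) = (-27 + 2*(-12))*(-1/865) = (-27 - 24)*(-1/865) = -51*(-1/865) = 51/865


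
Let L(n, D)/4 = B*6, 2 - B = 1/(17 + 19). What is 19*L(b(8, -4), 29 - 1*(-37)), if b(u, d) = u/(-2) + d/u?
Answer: 2698/3 ≈ 899.33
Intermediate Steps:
B = 71/36 (B = 2 - 1/(17 + 19) = 2 - 1/36 = 71/36 ≈ 1.9722)
b(u, d) = -u/2 + d/u (b(u, d) = u*(-½) + d/u = -u/2 + d/u)
L(n, D) = 142/3 (L(n, D) = 4*((71/36)*6) = 4*(71/6) = 142/3)
19*L(b(8, -4), 29 - 1*(-37)) = 19*(142/3) = 2698/3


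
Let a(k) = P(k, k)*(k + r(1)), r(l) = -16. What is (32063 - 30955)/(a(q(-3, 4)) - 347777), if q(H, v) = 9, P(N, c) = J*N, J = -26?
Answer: -1108/346139 ≈ -0.0032010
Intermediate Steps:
P(N, c) = -26*N
a(k) = -26*k*(-16 + k) (a(k) = (-26*k)*(k - 16) = (-26*k)*(-16 + k) = -26*k*(-16 + k))
(32063 - 30955)/(a(q(-3, 4)) - 347777) = (32063 - 30955)/(26*9*(16 - 1*9) - 347777) = 1108/(26*9*(16 - 9) - 347777) = 1108/(26*9*7 - 347777) = 1108/(1638 - 347777) = 1108/(-346139) = 1108*(-1/346139) = -1108/346139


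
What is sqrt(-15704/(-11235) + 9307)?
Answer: sqrt(1174954603515)/11235 ≈ 96.480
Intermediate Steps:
sqrt(-15704/(-11235) + 9307) = sqrt(-15704*(-1/11235) + 9307) = sqrt(15704/11235 + 9307) = sqrt(104579849/11235) = sqrt(1174954603515)/11235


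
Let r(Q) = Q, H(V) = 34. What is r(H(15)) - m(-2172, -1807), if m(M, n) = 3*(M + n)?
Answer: 11971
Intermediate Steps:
m(M, n) = 3*M + 3*n
r(H(15)) - m(-2172, -1807) = 34 - (3*(-2172) + 3*(-1807)) = 34 - (-6516 - 5421) = 34 - 1*(-11937) = 34 + 11937 = 11971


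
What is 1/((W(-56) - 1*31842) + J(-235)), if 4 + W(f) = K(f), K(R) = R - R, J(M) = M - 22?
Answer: -1/32103 ≈ -3.1150e-5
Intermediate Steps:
J(M) = -22 + M
K(R) = 0
W(f) = -4 (W(f) = -4 + 0 = -4)
1/((W(-56) - 1*31842) + J(-235)) = 1/((-4 - 1*31842) + (-22 - 235)) = 1/((-4 - 31842) - 257) = 1/(-31846 - 257) = 1/(-32103) = -1/32103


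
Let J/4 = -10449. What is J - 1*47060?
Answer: -88856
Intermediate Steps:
J = -41796 (J = 4*(-10449) = -41796)
J - 1*47060 = -41796 - 1*47060 = -41796 - 47060 = -88856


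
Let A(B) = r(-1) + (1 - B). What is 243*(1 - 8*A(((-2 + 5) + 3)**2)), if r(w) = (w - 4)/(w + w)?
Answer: 63423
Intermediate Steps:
r(w) = (-4 + w)/(2*w) (r(w) = (-4 + w)/((2*w)) = (-4 + w)*(1/(2*w)) = (-4 + w)/(2*w))
A(B) = 7/2 - B (A(B) = (1/2)*(-4 - 1)/(-1) + (1 - B) = (1/2)*(-1)*(-5) + (1 - B) = 5/2 + (1 - B) = 7/2 - B)
243*(1 - 8*A(((-2 + 5) + 3)**2)) = 243*(1 - 8*(7/2 - ((-2 + 5) + 3)**2)) = 243*(1 - 8*(7/2 - (3 + 3)**2)) = 243*(1 - 8*(7/2 - 1*6**2)) = 243*(1 - 8*(7/2 - 1*36)) = 243*(1 - 8*(7/2 - 36)) = 243*(1 - 8*(-65/2)) = 243*(1 + 260) = 243*261 = 63423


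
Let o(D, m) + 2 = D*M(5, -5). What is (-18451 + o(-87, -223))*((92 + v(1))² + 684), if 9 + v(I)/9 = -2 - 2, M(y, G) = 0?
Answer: -24154977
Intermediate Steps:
o(D, m) = -2 (o(D, m) = -2 + D*0 = -2 + 0 = -2)
v(I) = -117 (v(I) = -81 + 9*(-2 - 2) = -81 + 9*(-4) = -81 - 36 = -117)
(-18451 + o(-87, -223))*((92 + v(1))² + 684) = (-18451 - 2)*((92 - 117)² + 684) = -18453*((-25)² + 684) = -18453*(625 + 684) = -18453*1309 = -24154977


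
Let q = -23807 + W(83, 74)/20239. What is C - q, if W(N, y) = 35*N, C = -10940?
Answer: 260412308/20239 ≈ 12867.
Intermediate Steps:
q = -481826968/20239 (q = -23807 + (35*83)/20239 = -23807 + 2905*(1/20239) = -23807 + 2905/20239 = -481826968/20239 ≈ -23807.)
C - q = -10940 - 1*(-481826968/20239) = -10940 + 481826968/20239 = 260412308/20239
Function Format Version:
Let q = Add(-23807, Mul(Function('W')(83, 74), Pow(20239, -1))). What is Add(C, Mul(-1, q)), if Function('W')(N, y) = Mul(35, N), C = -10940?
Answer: Rational(260412308, 20239) ≈ 12867.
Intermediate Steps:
q = Rational(-481826968, 20239) (q = Add(-23807, Mul(Mul(35, 83), Pow(20239, -1))) = Add(-23807, Mul(2905, Rational(1, 20239))) = Add(-23807, Rational(2905, 20239)) = Rational(-481826968, 20239) ≈ -23807.)
Add(C, Mul(-1, q)) = Add(-10940, Mul(-1, Rational(-481826968, 20239))) = Add(-10940, Rational(481826968, 20239)) = Rational(260412308, 20239)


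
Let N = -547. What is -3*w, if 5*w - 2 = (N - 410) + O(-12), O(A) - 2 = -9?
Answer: 2886/5 ≈ 577.20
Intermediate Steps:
O(A) = -7 (O(A) = 2 - 9 = -7)
w = -962/5 (w = 2/5 + ((-547 - 410) - 7)/5 = 2/5 + (-957 - 7)/5 = 2/5 + (1/5)*(-964) = 2/5 - 964/5 = -962/5 ≈ -192.40)
-3*w = -3*(-962/5) = 2886/5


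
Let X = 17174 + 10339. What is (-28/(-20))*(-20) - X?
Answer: -27541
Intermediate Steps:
X = 27513
(-28/(-20))*(-20) - X = (-28/(-20))*(-20) - 1*27513 = -1/20*(-28)*(-20) - 27513 = (7/5)*(-20) - 27513 = -28 - 27513 = -27541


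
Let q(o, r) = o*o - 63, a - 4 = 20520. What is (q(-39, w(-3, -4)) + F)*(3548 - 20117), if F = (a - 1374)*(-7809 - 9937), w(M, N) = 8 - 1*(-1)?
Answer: 5630716869498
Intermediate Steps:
a = 20524 (a = 4 + 20520 = 20524)
w(M, N) = 9 (w(M, N) = 8 + 1 = 9)
F = -339835900 (F = (20524 - 1374)*(-7809 - 9937) = 19150*(-17746) = -339835900)
q(o, r) = -63 + o**2 (q(o, r) = o**2 - 63 = -63 + o**2)
(q(-39, w(-3, -4)) + F)*(3548 - 20117) = ((-63 + (-39)**2) - 339835900)*(3548 - 20117) = ((-63 + 1521) - 339835900)*(-16569) = (1458 - 339835900)*(-16569) = -339834442*(-16569) = 5630716869498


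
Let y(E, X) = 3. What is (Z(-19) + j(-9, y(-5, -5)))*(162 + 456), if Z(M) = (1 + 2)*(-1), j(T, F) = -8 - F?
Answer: -8652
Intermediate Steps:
Z(M) = -3 (Z(M) = 3*(-1) = -3)
(Z(-19) + j(-9, y(-5, -5)))*(162 + 456) = (-3 + (-8 - 1*3))*(162 + 456) = (-3 + (-8 - 3))*618 = (-3 - 11)*618 = -14*618 = -8652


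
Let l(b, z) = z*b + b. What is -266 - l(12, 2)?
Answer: -302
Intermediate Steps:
l(b, z) = b + b*z (l(b, z) = b*z + b = b + b*z)
-266 - l(12, 2) = -266 - 12*(1 + 2) = -266 - 12*3 = -266 - 1*36 = -266 - 36 = -302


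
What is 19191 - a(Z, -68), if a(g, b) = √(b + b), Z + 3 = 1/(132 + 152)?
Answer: 19191 - 2*I*√34 ≈ 19191.0 - 11.662*I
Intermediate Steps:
Z = -851/284 (Z = -3 + 1/(132 + 152) = -3 + 1/284 = -851/284 ≈ -2.9965)
a(g, b) = √2*√b (a(g, b) = √(2*b) = √2*√b)
19191 - a(Z, -68) = 19191 - √2*√(-68) = 19191 - √2*2*I*√17 = 19191 - 2*I*√34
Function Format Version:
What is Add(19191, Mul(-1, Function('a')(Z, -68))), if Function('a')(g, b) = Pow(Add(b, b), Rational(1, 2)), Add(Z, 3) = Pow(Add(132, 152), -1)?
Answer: Add(19191, Mul(-2, I, Pow(34, Rational(1, 2)))) ≈ Add(19191., Mul(-11.662, I))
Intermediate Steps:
Z = Rational(-851, 284) (Z = Add(-3, Pow(Add(132, 152), -1)) = Add(-3, Pow(284, -1)) = Add(-3, Rational(1, 284)) = Rational(-851, 284) ≈ -2.9965)
Function('a')(g, b) = Mul(Pow(2, Rational(1, 2)), Pow(b, Rational(1, 2))) (Function('a')(g, b) = Pow(Mul(2, b), Rational(1, 2)) = Mul(Pow(2, Rational(1, 2)), Pow(b, Rational(1, 2))))
Add(19191, Mul(-1, Function('a')(Z, -68))) = Add(19191, Mul(-1, Mul(Pow(2, Rational(1, 2)), Pow(-68, Rational(1, 2))))) = Add(19191, Mul(-1, Mul(Pow(2, Rational(1, 2)), Mul(2, I, Pow(17, Rational(1, 2)))))) = Add(19191, Mul(-1, Mul(2, I, Pow(34, Rational(1, 2))))) = Add(19191, Mul(-2, I, Pow(34, Rational(1, 2))))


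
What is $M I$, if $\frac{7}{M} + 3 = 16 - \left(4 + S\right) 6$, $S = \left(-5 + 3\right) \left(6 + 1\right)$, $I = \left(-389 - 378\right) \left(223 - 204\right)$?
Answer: $- \frac{102011}{73} \approx -1397.4$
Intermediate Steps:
$I = -14573$ ($I = \left(-767\right) 19 = -14573$)
$S = -14$ ($S = \left(-2\right) 7 = -14$)
$M = \frac{7}{73}$ ($M = \frac{7}{-3 - \left(-16 + \left(4 - 14\right) 6\right)} = \frac{7}{-3 - \left(-16 - 60\right)} = \frac{7}{-3 + \left(16 - -60\right)} = \frac{7}{-3 + \left(16 + 60\right)} = \frac{7}{-3 + 76} = \frac{7}{73} \approx 0.09589$)
$M I = \frac{7}{73} \left(-14573\right) = - \frac{102011}{73}$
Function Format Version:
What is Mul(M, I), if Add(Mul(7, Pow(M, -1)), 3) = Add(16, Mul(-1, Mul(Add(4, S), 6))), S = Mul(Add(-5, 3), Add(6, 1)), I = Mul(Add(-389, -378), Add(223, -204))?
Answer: Rational(-102011, 73) ≈ -1397.4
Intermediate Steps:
I = -14573 (I = Mul(-767, 19) = -14573)
S = -14 (S = Mul(-2, 7) = -14)
M = Rational(7, 73) (M = Mul(7, Pow(Add(-3, Add(16, Mul(-1, Mul(Add(4, -14), 6)))), -1)) = Mul(7, Pow(Add(-3, Add(16, Mul(-1, Mul(-10, 6)))), -1)) = Mul(7, Pow(Add(-3, Add(16, Mul(-1, -60))), -1)) = Mul(7, Pow(Add(-3, Add(16, 60)), -1)) = Mul(7, Pow(Add(-3, 76), -1)) = Mul(7, Pow(73, -1)) = Mul(7, Rational(1, 73)) = Rational(7, 73) ≈ 0.095890)
Mul(M, I) = Mul(Rational(7, 73), -14573) = Rational(-102011, 73)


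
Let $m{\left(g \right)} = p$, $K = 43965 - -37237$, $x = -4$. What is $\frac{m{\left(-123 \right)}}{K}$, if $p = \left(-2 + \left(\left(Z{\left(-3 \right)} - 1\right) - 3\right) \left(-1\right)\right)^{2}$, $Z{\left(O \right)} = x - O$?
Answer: $\frac{9}{81202} \approx 0.00011083$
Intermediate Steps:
$K = 81202$ ($K = 43965 + 37237 = 81202$)
$Z{\left(O \right)} = -4 - O$
$p = 9$ ($p = \left(-2 + \left(\left(\left(-4 - -3\right) - 1\right) - 3\right) \left(-1\right)\right)^{2} = \left(-2 + \left(\left(\left(-4 + 3\right) - 1\right) - 3\right) \left(-1\right)\right)^{2} = \left(-2 + \left(\left(-1 - 1\right) - 3\right) \left(-1\right)\right)^{2} = \left(-2 + \left(-2 - 3\right) \left(-1\right)\right)^{2} = \left(-2 - -5\right)^{2} = \left(-2 + 5\right)^{2} = 3^{2} = 9$)
$m{\left(g \right)} = 9$
$\frac{m{\left(-123 \right)}}{K} = \frac{9}{81202}$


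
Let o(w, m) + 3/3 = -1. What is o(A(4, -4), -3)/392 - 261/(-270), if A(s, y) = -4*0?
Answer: 2827/2940 ≈ 0.96157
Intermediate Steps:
A(s, y) = 0
o(w, m) = -2 (o(w, m) = -1 - 1 = -2)
o(A(4, -4), -3)/392 - 261/(-270) = -2/392 - 261/(-270) = -2*1/392 - 261*(-1/270) = -1/196 + 29/30 = 2827/2940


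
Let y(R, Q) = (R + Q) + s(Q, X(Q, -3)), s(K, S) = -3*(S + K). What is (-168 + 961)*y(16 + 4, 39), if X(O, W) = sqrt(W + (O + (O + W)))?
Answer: -45994 - 14274*sqrt(2) ≈ -66181.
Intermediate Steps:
X(O, W) = sqrt(2*O + 2*W) (X(O, W) = sqrt(W + (W + 2*O)) = sqrt(2*O + 2*W))
s(K, S) = -3*K - 3*S (s(K, S) = -3*(K + S) = -3*K - 3*S)
y(R, Q) = R - 3*sqrt(-6 + 2*Q) - 2*Q (y(R, Q) = (R + Q) + (-3*Q - 3*sqrt(2*Q + 2*(-3))) = (Q + R) + (-3*Q - 3*sqrt(2*Q - 6)) = (Q + R) + (-3*Q - 3*sqrt(-6 + 2*Q)) = R - 3*sqrt(-6 + 2*Q) - 2*Q)
(-168 + 961)*y(16 + 4, 39) = (-168 + 961)*((16 + 4) - 3*sqrt(-6 + 2*39) - 2*39) = 793*(20 - 3*sqrt(-6 + 78) - 78) = 793*(20 - 18*sqrt(2) - 78) = 793*(-58 - 18*sqrt(2)) = -45994 - 14274*sqrt(2)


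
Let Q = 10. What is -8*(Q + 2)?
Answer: -96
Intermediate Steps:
-8*(Q + 2) = -8*(10 + 2) = -8*12 = -96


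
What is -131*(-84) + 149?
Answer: 11153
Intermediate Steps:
-131*(-84) + 149 = 11004 + 149 = 11153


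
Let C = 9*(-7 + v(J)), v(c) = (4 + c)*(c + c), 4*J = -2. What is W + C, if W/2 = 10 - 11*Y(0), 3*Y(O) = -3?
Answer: -105/2 ≈ -52.500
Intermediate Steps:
J = -1/2 (J = (1/4)*(-2) = -1/2 ≈ -0.50000)
v(c) = 2*c*(4 + c) (v(c) = (4 + c)*(2*c) = 2*c*(4 + c))
Y(O) = -1 (Y(O) = (1/3)*(-3) = -1)
C = -189/2 (C = 9*(-7 + 2*(-1/2)*(4 - 1/2)) = 9*(-7 + 2*(-1/2)*(7/2)) = 9*(-7 - 7/2) = 9*(-21/2) = -189/2 ≈ -94.500)
W = 42 (W = 2*(10 - 11*(-1)) = 2*(10 + 11) = 2*21 = 42)
W + C = 42 - 189/2 = -105/2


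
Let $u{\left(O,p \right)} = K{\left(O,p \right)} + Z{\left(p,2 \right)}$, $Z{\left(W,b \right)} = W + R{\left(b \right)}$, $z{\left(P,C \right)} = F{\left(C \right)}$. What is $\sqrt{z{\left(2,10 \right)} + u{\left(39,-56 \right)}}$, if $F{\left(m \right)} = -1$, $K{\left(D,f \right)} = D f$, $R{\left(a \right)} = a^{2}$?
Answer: $i \sqrt{2237} \approx 47.297 i$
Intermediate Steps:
$z{\left(P,C \right)} = -1$
$Z{\left(W,b \right)} = W + b^{2}$
$u{\left(O,p \right)} = 4 + p + O p$ ($u{\left(O,p \right)} = O p + \left(p + 2^{2}\right) = O p + \left(p + 4\right) = O p + \left(4 + p\right) = 4 + p + O p$)
$\sqrt{z{\left(2,10 \right)} + u{\left(39,-56 \right)}} = \sqrt{-1 + \left(4 - 56 + 39 \left(-56\right)\right)} = \sqrt{-1 - 2236} = \sqrt{-2237} = i \sqrt{2237}$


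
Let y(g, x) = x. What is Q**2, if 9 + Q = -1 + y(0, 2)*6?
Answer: 4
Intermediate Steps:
Q = 2 (Q = -9 + (-1 + 2*6) = -9 + (-1 + 12) = -9 + 11 = 2)
Q**2 = 2**2 = 4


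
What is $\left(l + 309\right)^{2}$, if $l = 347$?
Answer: $430336$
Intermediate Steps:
$\left(l + 309\right)^{2} = \left(347 + 309\right)^{2} = 656^{2} = 430336$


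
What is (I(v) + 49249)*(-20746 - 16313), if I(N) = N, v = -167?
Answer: -1818929838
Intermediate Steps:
(I(v) + 49249)*(-20746 - 16313) = (-167 + 49249)*(-20746 - 16313) = 49082*(-37059) = -1818929838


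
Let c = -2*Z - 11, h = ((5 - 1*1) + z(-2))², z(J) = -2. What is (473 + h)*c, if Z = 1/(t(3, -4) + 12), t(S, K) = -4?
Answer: -21465/4 ≈ -5366.3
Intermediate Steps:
Z = ⅛ (Z = 1/(-4 + 12) = 1/8 = ⅛ ≈ 0.12500)
h = 4 (h = ((5 - 1*1) - 2)² = ((5 - 1) - 2)² = (4 - 2)² = 2² = 4)
c = -45/4 (c = -2*⅛ - 11 = -¼ - 11 = -45/4 ≈ -11.250)
(473 + h)*c = (473 + 4)*(-45/4) = 477*(-45/4) = -21465/4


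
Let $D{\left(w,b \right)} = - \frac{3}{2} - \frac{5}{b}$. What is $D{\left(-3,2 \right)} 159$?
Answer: $-636$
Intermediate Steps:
$D{\left(w,b \right)} = - \frac{3}{2} - \frac{5}{b}$ ($D{\left(w,b \right)} = \left(-3\right) \frac{1}{2} - \frac{5}{b} = - \frac{3}{2} - \frac{5}{b}$)
$D{\left(-3,2 \right)} 159 = \left(- \frac{3}{2} - \frac{5}{2}\right) 159 = \left(-4\right) 159 = -636$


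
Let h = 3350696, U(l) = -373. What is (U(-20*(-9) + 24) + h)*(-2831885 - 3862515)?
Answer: -22428402291200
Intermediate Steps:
(U(-20*(-9) + 24) + h)*(-2831885 - 3862515) = (-373 + 3350696)*(-2831885 - 3862515) = 3350323*(-6694400) = -22428402291200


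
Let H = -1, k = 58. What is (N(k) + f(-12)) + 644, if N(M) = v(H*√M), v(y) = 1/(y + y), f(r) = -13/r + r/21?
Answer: 54139/84 - √58/116 ≈ 644.45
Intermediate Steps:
f(r) = -13/r + r/21 (f(r) = -13/r + r*(1/21) = -13/r + r/21)
v(y) = 1/(2*y)
N(M) = -1/(2*√M) (N(M) = 1/(2*((-√M))) = (-1/√M)/2 = -1/(2*√M))
(N(k) + f(-12)) + 644 = (-√58/116 + (-13/(-12) + (1/21)*(-12))) + 644 = (-√58/116 + (-13*(-1/12) - 4/7)) + 644 = (-√58/116 + (13/12 - 4/7)) + 644 = (-√58/116 + 43/84) + 644 = (43/84 - √58/116) + 644 = 54139/84 - √58/116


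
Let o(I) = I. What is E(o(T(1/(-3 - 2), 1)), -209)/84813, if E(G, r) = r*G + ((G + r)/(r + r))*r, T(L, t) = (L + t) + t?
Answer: -2399/424065 ≈ -0.0056572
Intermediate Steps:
T(L, t) = L + 2*t
E(G, r) = G/2 + r/2 + G*r (E(G, r) = G*r + ((G + r)/((2*r)))*r = G*r + ((G + r)*(1/(2*r)))*r = G*r + ((G + r)/(2*r))*r = G*r + (G/2 + r/2) = G/2 + r/2 + G*r)
E(o(T(1/(-3 - 2), 1)), -209)/84813 = ((1/(-3 - 2) + 2*1)/2 + (½)*(-209) + (1/(-3 - 2) + 2*1)*(-209))/84813 = ((1/(-5) + 2)/2 - 209/2 + (1/(-5) + 2)*(-209))*(1/84813) = ((-⅕ + 2)/2 - 209/2 + (-⅕ + 2)*(-209))*(1/84813) = ((½)*(9/5) - 209/2 + (9/5)*(-209))*(1/84813) = (9/10 - 209/2 - 1881/5)*(1/84813) = -2399/5*1/84813 = -2399/424065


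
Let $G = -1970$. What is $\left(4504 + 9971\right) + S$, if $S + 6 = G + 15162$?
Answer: $27661$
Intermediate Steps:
$S = 13186$ ($S = -6 + \left(-1970 + 15162\right) = -6 + 13192 = 13186$)
$\left(4504 + 9971\right) + S = \left(4504 + 9971\right) + 13186 = 14475 + 13186 = 27661$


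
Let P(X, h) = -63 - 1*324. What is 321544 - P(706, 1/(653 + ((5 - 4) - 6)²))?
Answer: 321931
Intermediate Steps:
P(X, h) = -387 (P(X, h) = -63 - 324 = -387)
321544 - P(706, 1/(653 + ((5 - 4) - 6)²)) = 321544 - 1*(-387) = 321544 + 387 = 321931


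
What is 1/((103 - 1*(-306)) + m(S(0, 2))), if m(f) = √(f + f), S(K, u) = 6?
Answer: 409/167269 - 2*√3/167269 ≈ 0.0024245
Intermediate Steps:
m(f) = √2*√f (m(f) = √(2*f) = √2*√f)
1/((103 - 1*(-306)) + m(S(0, 2))) = 1/((103 - 1*(-306)) + √2*√6) = 1/((103 + 306) + 2*√3) = 1/(409 + 2*√3)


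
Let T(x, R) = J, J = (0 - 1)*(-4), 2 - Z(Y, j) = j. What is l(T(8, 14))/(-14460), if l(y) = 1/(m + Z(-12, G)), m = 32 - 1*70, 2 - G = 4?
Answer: 1/491640 ≈ 2.0340e-6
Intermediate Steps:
G = -2 (G = 2 - 1*4 = 2 - 4 = -2)
Z(Y, j) = 2 - j
m = -38 (m = 32 - 70 = -38)
J = 4 (J = -1*(-4) = 4)
T(x, R) = 4
l(y) = -1/34 (l(y) = 1/(-38 + (2 - 1*(-2))) = 1/(-38 + (2 + 2)) = 1/(-38 + 4) = 1/(-34) = -1/34)
l(T(8, 14))/(-14460) = -1/34/(-14460) = -1/34*(-1/14460) = 1/491640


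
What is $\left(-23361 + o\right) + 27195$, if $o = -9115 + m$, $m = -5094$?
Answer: $-10375$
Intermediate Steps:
$o = -14209$ ($o = -9115 - 5094 = -14209$)
$\left(-23361 + o\right) + 27195 = \left(-23361 - 14209\right) + 27195 = -37570 + 27195 = -10375$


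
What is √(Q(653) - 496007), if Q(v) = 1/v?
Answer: I*√211501848210/653 ≈ 704.28*I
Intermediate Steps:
√(Q(653) - 496007) = √(1/653 - 496007) = √(-323892570/653) = I*√211501848210/653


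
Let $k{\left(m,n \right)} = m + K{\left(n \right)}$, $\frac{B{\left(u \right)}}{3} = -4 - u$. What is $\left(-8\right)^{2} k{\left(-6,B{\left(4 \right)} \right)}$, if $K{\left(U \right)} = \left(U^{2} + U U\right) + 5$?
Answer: $73664$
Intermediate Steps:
$B{\left(u \right)} = -12 - 3 u$ ($B{\left(u \right)} = 3 \left(-4 - u\right) = -12 - 3 u$)
$K{\left(U \right)} = 5 + 2 U^{2}$ ($K{\left(U \right)} = \left(U^{2} + U^{2}\right) + 5 = 2 U^{2} + 5 = 5 + 2 U^{2}$)
$k{\left(m,n \right)} = 5 + m + 2 n^{2}$ ($k{\left(m,n \right)} = m + \left(5 + 2 n^{2}\right) = 5 + m + 2 n^{2}$)
$\left(-8\right)^{2} k{\left(-6,B{\left(4 \right)} \right)} = \left(-8\right)^{2} \left(5 - 6 + 2 \left(-12 - 12\right)^{2}\right) = 64 \left(5 - 6 + 2 \left(-12 - 12\right)^{2}\right) = 64 \left(5 - 6 + 2 \left(-24\right)^{2}\right) = 64 \left(5 - 6 + 2 \cdot 576\right) = 64 \left(5 - 6 + 1152\right) = 64 \cdot 1151 = 73664$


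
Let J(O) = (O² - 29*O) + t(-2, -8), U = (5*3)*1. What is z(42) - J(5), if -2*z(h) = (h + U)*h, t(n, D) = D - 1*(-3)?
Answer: -1072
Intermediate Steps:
U = 15 (U = 15*1 = 15)
t(n, D) = 3 + D (t(n, D) = D + 3 = 3 + D)
J(O) = -5 + O² - 29*O (J(O) = (O² - 29*O) + (3 - 8) = (O² - 29*O) - 5 = -5 + O² - 29*O)
z(h) = -h*(15 + h)/2 (z(h) = -(h + 15)*h/2 = -(15 + h)*h/2 = -h*(15 + h)/2)
z(42) - J(5) = -½*42*(15 + 42) - (-5 + 5² - 29*5) = -½*42*57 - (-5 + 25 - 145) = -1197 - 1*(-125) = -1197 + 125 = -1072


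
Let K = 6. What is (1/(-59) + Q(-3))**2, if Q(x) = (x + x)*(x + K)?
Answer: 1129969/3481 ≈ 324.61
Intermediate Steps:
Q(x) = 2*x*(6 + x) (Q(x) = (x + x)*(x + 6) = (2*x)*(6 + x) = 2*x*(6 + x))
(1/(-59) + Q(-3))**2 = (1/(-59) + 2*(-3)*(6 - 3))**2 = (-1/59 + 2*(-3)*3)**2 = (-1/59 - 18)**2 = (-1063/59)**2 = 1129969/3481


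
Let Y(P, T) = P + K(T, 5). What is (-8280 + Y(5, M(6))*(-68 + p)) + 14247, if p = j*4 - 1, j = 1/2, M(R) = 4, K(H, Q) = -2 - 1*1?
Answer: 5833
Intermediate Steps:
K(H, Q) = -3 (K(H, Q) = -2 - 1 = -3)
j = ½ ≈ 0.50000
Y(P, T) = -3 + P (Y(P, T) = P - 3 = -3 + P)
p = 1 (p = (½)*4 - 1 = 2 - 1 = 1)
(-8280 + Y(5, M(6))*(-68 + p)) + 14247 = (-8280 + (-3 + 5)*(-68 + 1)) + 14247 = (-8280 + 2*(-67)) + 14247 = (-8280 - 134) + 14247 = -8414 + 14247 = 5833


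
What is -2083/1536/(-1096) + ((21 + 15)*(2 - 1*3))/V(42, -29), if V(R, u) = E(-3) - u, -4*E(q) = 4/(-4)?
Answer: -26908217/21884928 ≈ -1.2295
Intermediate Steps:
E(q) = ¼ (E(q) = -1/(-4) = -(-1)/4 = -¼*(-1) = ¼)
V(R, u) = ¼ - u
-2083/1536/(-1096) + ((21 + 15)*(2 - 1*3))/V(42, -29) = -2083/1536/(-1096) + ((21 + 15)*(2 - 1*3))/(¼ - 1*(-29)) = -2083*1/1536*(-1/1096) + (36*(2 - 3))/(¼ + 29) = -2083/1536*(-1/1096) + (36*(-1))/(117/4) = 2083/1683456 - 36*4/117 = 2083/1683456 - 16/13 = -26908217/21884928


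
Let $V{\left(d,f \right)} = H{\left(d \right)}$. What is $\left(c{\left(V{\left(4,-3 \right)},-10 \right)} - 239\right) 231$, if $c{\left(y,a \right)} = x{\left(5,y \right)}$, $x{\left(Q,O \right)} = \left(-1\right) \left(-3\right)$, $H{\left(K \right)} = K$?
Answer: $-54516$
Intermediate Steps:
$x{\left(Q,O \right)} = 3$
$V{\left(d,f \right)} = d$
$c{\left(y,a \right)} = 3$
$\left(c{\left(V{\left(4,-3 \right)},-10 \right)} - 239\right) 231 = \left(3 - 239\right) 231 = \left(-236\right) 231 = -54516$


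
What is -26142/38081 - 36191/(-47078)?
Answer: 147476395/1792777318 ≈ 0.082261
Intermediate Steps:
-26142/38081 - 36191/(-47078) = -26142*1/38081 - 36191*(-1/47078) = -26142/38081 + 36191/47078 = 147476395/1792777318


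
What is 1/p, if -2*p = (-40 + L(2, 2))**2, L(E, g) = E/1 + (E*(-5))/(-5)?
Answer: -1/648 ≈ -0.0015432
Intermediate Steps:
L(E, g) = 2*E (L(E, g) = E*1 - 5*E*(-1/5) = E + E = 2*E)
p = -648 (p = -(-40 + 2*2)**2/2 = -(-40 + 4)**2/2 = -1/2*(-36)**2 = -1/2*1296 = -648)
1/p = 1/(-648) = -1/648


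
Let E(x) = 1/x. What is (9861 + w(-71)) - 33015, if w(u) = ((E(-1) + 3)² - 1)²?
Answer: -23145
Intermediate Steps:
w(u) = 9 (w(u) = ((1/(-1) + 3)² - 1)² = ((-1 + 3)² - 1)² = (2² - 1)² = (4 - 1)² = 3² = 9)
(9861 + w(-71)) - 33015 = (9861 + 9) - 33015 = 9870 - 33015 = -23145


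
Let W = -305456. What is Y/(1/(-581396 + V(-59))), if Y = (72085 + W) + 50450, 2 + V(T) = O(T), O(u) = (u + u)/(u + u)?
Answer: 106349720637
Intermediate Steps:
O(u) = 1 (O(u) = (2*u)/((2*u)) = (2*u)*(1/(2*u)) = 1)
V(T) = -1 (V(T) = -2 + 1 = -1)
Y = -182921 (Y = (72085 - 305456) + 50450 = -233371 + 50450 = -182921)
Y/(1/(-581396 + V(-59))) = -182921/(1/(-581396 - 1)) = -182921/(1/(-581397)) = -182921/(-1/581397) = -182921*(-581397) = 106349720637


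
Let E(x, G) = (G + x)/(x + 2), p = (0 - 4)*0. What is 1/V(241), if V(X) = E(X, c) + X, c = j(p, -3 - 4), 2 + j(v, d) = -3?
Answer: 243/58799 ≈ 0.0041327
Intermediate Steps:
p = 0 (p = -4*0 = 0)
j(v, d) = -5 (j(v, d) = -2 - 3 = -5)
c = -5
E(x, G) = (G + x)/(2 + x)
V(X) = X + (-5 + X)/(2 + X) (V(X) = (-5 + X)/(2 + X) + X = X + (-5 + X)/(2 + X))
1/V(241) = 1/((-5 + 241 + 241*(2 + 241))/(2 + 241)) = 1/((-5 + 241 + 241*243)/243) = 1/((-5 + 241 + 58563)/243) = 1/((1/243)*58799) = 1/(58799/243) = 243/58799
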